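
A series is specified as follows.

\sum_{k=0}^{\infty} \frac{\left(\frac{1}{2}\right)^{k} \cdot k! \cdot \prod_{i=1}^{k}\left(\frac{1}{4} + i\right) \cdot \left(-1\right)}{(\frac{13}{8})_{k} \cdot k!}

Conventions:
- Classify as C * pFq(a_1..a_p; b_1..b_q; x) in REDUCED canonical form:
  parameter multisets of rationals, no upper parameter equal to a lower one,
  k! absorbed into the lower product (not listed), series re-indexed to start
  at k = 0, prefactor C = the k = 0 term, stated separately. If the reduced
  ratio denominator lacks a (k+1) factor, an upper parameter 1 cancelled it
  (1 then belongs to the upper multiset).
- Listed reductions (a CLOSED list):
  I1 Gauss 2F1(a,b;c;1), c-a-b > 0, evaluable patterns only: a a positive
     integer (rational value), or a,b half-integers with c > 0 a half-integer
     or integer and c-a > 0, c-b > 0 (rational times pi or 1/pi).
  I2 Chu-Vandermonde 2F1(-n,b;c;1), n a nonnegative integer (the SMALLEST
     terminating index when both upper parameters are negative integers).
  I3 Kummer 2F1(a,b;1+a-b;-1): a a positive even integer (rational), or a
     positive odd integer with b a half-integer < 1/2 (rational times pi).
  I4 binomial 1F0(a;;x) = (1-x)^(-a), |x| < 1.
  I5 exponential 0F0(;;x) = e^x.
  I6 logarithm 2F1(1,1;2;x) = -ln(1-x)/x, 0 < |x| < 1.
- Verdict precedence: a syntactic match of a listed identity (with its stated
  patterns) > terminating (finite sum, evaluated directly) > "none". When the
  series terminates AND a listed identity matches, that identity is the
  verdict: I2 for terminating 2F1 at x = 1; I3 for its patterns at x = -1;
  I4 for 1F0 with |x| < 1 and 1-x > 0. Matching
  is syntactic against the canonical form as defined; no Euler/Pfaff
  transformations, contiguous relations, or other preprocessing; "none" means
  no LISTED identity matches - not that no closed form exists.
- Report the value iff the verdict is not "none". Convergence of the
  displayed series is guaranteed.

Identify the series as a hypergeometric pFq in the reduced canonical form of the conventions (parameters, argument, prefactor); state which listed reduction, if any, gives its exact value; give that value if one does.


Prefactor -1, argument \frac{1}{2}: 2F1 with upper {1, \frac{5}{4}} over lower {\frac{13}{8}}. Verdict: none. No listed pattern accepts 2F1(1, \frac{5}{4}; \frac{13}{8}; \frac{1}{2}).

Key step: from the first term -1: the factorial ratio (prefactor -1) (k+a-1)!/(a-1)! is a rising factorial (a)_k.
Consecutive-term ratio: r(k) = \frac{1}{2} * (k+1) (k+\frac{5}{4}) / [(k+\frac{13}{8}) (k+1)] - rational; roots negated = parameters, x = \frac{1}{2}, C = -1.


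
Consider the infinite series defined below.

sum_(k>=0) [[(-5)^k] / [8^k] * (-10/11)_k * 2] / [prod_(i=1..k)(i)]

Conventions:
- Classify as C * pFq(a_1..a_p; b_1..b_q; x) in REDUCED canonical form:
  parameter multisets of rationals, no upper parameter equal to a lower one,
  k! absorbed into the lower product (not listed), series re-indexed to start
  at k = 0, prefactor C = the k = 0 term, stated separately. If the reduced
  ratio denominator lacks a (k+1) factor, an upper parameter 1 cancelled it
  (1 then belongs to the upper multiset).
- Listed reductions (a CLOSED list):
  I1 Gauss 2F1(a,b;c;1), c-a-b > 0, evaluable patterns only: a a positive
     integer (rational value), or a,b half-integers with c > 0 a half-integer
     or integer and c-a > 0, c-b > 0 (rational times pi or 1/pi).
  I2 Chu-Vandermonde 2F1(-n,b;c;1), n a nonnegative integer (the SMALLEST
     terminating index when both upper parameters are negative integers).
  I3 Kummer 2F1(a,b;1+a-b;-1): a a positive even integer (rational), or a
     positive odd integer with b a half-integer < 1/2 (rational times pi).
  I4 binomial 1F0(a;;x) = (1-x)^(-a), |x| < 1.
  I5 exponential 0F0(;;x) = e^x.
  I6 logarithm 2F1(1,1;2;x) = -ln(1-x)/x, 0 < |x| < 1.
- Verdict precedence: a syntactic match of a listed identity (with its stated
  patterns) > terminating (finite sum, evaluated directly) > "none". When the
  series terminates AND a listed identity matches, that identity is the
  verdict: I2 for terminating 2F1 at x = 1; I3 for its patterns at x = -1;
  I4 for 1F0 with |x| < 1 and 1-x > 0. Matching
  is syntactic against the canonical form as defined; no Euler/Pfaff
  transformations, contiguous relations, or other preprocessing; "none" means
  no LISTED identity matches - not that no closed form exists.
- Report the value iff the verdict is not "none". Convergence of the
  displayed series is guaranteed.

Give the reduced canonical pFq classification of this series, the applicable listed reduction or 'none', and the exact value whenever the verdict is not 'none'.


Prefactor 2, argument -5/8: 1F0 with upper {-10/11} over lower {-}. Verdict: binomial (I4) matches (the 1F0 binomial series: exponent 10/11, x = -5/8). Sum: 2 * (13/8)^(10/11).

Key observation: from the first term 2: the product of the first k integers (C = 2, x = -5/8) is k!.
Consecutive-term ratio: r(k) = (-5/8) * (k-10/11) / [(k+1)] ; factor over Q: parameters, x = (-5/8), and C = 2.


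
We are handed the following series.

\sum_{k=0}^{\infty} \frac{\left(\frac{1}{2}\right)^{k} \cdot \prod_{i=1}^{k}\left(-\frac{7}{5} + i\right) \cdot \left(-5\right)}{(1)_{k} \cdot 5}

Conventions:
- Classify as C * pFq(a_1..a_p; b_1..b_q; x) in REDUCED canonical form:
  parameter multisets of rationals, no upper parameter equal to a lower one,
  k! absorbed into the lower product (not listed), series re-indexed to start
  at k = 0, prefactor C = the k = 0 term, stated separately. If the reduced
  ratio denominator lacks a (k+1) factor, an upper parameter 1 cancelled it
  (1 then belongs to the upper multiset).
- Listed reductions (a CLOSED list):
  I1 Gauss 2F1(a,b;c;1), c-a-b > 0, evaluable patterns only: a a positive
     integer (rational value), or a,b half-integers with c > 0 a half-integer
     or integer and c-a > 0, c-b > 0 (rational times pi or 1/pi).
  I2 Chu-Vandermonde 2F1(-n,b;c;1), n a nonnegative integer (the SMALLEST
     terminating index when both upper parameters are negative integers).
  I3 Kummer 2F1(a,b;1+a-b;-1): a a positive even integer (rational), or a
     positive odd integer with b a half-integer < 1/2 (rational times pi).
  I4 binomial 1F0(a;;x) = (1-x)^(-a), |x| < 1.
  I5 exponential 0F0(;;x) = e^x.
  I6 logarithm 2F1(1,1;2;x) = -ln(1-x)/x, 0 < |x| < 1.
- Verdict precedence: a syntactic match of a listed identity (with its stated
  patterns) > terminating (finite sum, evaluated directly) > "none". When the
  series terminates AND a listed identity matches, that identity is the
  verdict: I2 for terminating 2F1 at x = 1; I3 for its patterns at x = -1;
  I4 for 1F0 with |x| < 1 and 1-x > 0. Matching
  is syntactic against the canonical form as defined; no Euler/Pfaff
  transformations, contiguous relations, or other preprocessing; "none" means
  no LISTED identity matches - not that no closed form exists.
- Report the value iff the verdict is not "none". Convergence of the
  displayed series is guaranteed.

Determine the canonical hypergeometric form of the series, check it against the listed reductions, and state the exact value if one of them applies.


Canonical form: C = -1 times 1F0 with upper {-\frac{2}{5}}, lower {-}, x = \frac{1}{2}. Verdict: the binomial series (I4) matches (the 1F0 binomial series: exponent 2/5, x = \frac{1}{2}). Sum: \left(-1\right) \cdot \left(\frac{1}{2}\right)^{\frac{2}{5}}.

Key step: with t_0 = -1, the constant factors (C = -1, x = 1/2) combine into one prefactor.
Term ratio: r(k) = \frac{1}{2} * (k-\frac{2}{5}) / [(k+1)] - rational in k, leading ratio \frac{1}{2}; with t_0 = -1, classification follows.


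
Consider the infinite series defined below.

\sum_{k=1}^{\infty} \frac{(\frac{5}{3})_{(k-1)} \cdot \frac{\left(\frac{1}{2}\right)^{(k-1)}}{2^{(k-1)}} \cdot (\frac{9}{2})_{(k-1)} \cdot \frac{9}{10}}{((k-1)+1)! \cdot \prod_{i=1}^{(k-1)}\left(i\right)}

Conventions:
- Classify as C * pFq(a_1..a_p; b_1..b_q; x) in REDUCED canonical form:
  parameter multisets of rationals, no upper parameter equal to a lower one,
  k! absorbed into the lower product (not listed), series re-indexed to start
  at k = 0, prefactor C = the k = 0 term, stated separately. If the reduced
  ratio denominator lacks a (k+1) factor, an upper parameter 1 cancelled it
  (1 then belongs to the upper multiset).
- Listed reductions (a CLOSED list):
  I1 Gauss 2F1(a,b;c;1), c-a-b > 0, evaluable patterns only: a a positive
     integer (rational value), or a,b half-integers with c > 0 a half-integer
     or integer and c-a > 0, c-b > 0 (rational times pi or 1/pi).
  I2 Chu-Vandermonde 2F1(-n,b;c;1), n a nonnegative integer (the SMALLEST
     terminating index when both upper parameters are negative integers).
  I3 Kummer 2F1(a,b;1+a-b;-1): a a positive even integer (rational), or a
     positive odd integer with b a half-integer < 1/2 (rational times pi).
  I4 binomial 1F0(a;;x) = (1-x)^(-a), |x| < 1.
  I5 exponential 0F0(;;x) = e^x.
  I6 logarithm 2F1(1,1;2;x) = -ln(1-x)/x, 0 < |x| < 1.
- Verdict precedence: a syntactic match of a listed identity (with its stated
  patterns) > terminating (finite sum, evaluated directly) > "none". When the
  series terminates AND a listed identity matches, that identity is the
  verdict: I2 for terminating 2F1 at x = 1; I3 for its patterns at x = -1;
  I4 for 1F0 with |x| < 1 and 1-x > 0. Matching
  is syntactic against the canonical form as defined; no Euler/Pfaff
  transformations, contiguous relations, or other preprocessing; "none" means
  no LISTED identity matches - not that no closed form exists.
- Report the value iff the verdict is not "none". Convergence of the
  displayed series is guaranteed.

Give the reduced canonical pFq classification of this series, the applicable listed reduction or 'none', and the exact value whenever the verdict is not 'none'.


At argument \frac{1}{4}: a 2F1 with upper {\frac{5}{3}, \frac{9}{2}}, lower {2}, scaled by C = \frac{9}{10}. Verdict: none - at argument \frac{1}{4} the multisets {\frac{5}{3}, \frac{9}{2}} ; {2} match no listed identity.

Structural cue: from the first term \frac{9}{10}: the denominator's factorial ratio (C = 9/10) is a lower Pochhammer.
Step ratio: r(k) = \frac{1}{4} * (k+\frac{5}{3}) (k+\frac{9}{2}) / [(k+2) (k+1)] - poly over poly, x = \frac{1}{4} from leading terms; C = \frac{9}{10} at k = 0.


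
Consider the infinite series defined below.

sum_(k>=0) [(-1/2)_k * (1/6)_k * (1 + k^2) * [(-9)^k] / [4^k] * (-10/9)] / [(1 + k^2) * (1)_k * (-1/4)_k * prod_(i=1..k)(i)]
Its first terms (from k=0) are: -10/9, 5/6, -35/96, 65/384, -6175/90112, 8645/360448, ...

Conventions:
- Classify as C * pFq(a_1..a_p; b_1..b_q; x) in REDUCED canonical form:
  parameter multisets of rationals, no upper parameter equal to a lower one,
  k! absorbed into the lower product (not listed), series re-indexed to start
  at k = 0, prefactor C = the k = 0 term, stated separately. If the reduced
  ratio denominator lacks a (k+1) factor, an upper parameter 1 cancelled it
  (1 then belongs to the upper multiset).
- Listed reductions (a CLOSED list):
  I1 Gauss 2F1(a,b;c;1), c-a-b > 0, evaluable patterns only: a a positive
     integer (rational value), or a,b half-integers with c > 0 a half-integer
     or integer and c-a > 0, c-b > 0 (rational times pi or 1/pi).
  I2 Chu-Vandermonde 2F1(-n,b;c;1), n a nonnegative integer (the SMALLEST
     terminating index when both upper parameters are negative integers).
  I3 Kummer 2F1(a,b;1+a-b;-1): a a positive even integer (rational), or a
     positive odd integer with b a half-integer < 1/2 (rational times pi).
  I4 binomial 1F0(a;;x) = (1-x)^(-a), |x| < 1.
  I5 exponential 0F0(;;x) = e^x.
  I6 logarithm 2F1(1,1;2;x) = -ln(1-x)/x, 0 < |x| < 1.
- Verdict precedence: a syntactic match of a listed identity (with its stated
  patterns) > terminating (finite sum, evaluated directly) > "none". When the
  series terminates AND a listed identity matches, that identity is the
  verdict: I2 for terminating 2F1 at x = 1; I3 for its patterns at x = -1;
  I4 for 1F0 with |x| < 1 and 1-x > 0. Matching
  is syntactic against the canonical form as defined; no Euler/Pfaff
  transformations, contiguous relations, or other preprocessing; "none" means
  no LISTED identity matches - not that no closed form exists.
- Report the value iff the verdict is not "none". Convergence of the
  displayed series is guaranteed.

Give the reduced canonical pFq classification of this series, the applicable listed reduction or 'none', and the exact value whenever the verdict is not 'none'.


Prefactor -10/9, argument -9/4: 2F2 with upper {-1/2, 1/6} over lower {-1/4, 1}. Verdict: none. A 2F2 with upper {-1/2, 1/6} fits none of I1-I6 at x = -9/4; the sum runs forever.

The tell: with t_0 = -10/9, the factor k^2 + 1 cancels (top and bottom), leaving prefactor -10/9.
Adjacent-term ratio: r(k) = (-9/4) * (k-1/2) (k+1/6) / [(k-1/4) (k+1) (k+1)] - rational; roots negated = parameters, x = (-9/4), C = -10/9.


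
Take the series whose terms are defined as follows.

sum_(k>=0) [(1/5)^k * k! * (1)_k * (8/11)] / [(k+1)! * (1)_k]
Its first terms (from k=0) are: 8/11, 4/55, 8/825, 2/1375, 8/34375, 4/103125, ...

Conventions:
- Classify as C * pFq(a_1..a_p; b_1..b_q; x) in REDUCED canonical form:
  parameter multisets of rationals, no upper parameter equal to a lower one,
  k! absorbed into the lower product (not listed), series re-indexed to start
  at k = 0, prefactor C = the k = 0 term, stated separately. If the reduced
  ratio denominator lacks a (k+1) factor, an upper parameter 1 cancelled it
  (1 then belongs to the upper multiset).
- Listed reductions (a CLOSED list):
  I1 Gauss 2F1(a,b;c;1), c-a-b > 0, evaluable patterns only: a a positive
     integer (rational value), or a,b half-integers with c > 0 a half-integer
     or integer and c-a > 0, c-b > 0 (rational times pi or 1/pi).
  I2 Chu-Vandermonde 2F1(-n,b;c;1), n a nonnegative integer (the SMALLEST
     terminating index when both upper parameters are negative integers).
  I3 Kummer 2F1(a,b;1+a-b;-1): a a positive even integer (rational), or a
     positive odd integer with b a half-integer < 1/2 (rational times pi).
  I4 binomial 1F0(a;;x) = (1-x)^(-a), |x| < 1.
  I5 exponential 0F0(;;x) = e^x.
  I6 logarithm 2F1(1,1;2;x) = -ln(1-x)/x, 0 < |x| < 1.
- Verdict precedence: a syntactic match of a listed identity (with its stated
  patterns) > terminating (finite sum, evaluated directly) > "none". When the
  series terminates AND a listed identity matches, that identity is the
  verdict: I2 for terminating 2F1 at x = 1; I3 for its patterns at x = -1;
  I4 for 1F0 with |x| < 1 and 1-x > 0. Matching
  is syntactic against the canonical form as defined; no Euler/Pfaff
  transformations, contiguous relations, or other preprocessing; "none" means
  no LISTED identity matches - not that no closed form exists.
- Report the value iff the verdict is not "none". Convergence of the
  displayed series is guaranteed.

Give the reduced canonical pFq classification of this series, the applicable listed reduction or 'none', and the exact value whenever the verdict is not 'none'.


Classification (C = 8/11): 2F1 with upper {1, 1}, lower {2}, argument x = 1/5. Verdict: this is logarithm (I6) (the logarithm: parameters (1,1;2), x = 1/5). Its exact value is (-40/11) * ln(4/5).

Structural cue: with t_0 = 8/11, (1)_k (C = 8/11, x = 1/5) is k! itself.
Ratio: r(k) = (1/5) * (k+1) (k+1) / [(k+2) (k+1)] ; factor over Q: parameters, x = (1/5), and C = 8/11.


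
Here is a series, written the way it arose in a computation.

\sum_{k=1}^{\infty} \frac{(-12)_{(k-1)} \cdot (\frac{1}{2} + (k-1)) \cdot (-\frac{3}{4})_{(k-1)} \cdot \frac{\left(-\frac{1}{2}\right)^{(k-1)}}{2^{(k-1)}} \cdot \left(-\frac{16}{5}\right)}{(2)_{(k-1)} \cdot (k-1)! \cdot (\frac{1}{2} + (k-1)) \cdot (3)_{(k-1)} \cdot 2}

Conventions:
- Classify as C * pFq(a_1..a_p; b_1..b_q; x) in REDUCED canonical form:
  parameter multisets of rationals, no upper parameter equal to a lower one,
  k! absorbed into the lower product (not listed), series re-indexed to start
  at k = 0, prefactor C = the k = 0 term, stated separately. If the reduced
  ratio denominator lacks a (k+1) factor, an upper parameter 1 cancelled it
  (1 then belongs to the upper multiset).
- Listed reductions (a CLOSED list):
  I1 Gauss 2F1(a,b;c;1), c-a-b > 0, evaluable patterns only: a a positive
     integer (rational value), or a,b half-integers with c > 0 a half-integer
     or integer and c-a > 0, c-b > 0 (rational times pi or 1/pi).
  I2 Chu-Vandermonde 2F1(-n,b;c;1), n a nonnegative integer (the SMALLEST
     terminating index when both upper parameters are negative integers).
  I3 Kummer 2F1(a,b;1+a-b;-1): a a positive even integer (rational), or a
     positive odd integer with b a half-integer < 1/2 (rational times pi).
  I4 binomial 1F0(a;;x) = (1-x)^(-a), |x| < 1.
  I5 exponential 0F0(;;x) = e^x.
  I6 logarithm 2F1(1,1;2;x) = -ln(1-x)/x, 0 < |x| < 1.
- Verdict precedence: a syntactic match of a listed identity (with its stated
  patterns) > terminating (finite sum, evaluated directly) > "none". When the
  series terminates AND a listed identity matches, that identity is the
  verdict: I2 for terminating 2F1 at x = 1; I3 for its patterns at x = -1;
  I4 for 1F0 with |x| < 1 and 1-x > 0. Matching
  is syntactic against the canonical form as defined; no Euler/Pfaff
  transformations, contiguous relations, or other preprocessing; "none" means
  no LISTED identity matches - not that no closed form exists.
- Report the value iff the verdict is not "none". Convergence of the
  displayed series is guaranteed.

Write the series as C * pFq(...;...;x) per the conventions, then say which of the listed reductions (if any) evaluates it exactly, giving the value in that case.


Key observation: t_0 = -\frac{8}{5} here, and the two k-th powers (prefactor -8/5) combine into one argument.
Step ratio: r(k) = -\frac{1}{4} * (k-12) (k-\frac{3}{4}) / [(k+2) (k+3) (k+1)] - rational in k. x = -\frac{1}{4}; t_0 = -\frac{8}{5}; negate the roots.

Reduced: x = -\frac{1}{4}, 2F2, upper = {-12, -\frac{3}{4}}, lower = {2, 3}, C = -\frac{8}{5}. Verdict: terminating (-12 upstairs). 13 nonzero terms in all; added directly. Exact value: -\frac{1542005082402650347379285527}{1570464479052466362305740800}.


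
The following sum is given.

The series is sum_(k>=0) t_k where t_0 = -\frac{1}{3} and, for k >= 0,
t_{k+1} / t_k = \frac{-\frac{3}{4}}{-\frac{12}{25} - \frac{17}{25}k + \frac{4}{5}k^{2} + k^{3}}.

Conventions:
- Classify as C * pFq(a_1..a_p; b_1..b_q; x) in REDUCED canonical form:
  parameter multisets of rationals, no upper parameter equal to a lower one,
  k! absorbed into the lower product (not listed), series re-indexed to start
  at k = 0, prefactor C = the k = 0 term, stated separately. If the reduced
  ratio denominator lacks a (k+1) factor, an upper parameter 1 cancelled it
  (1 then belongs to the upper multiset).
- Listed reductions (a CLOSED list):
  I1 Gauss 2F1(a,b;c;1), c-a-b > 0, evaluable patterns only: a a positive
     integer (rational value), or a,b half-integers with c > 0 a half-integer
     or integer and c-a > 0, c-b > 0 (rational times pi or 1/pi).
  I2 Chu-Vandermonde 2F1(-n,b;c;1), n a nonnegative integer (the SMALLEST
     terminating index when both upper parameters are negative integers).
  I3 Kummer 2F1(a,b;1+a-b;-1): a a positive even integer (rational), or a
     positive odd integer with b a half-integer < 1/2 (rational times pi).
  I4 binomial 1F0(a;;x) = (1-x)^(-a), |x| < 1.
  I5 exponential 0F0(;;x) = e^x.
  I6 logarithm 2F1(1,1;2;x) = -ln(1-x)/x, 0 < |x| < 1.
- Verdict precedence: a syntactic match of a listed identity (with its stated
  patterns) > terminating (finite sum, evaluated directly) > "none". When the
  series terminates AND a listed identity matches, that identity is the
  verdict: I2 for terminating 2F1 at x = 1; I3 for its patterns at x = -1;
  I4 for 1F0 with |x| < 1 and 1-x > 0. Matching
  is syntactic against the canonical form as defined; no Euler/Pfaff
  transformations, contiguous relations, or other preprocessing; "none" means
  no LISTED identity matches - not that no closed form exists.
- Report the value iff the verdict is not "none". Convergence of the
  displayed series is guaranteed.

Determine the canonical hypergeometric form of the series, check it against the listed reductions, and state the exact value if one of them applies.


The series (x = -\frac{3}{4}) is 0F2: upper {-}, lower {-\frac{4}{5}, \frac{3}{5}}, prefactor -\frac{1}{3}. Verdict: none - this 0F2 at x = -\frac{3}{4} matches no listed pattern, and upper {-} holds no stopper.

Key observation: with t_0 = -\frac{1}{3}, factor the ratio over Q (C = -1/3): negated roots = parameters.
Consecutive-term ratio: r(k) = -\frac{3}{4} * 1 / [(k-\frac{4}{5}) (k+\frac{3}{5}) (k+1)] - poly over poly, x = -\frac{3}{4} from leading terms; C = -\frac{1}{3} at k = 0.


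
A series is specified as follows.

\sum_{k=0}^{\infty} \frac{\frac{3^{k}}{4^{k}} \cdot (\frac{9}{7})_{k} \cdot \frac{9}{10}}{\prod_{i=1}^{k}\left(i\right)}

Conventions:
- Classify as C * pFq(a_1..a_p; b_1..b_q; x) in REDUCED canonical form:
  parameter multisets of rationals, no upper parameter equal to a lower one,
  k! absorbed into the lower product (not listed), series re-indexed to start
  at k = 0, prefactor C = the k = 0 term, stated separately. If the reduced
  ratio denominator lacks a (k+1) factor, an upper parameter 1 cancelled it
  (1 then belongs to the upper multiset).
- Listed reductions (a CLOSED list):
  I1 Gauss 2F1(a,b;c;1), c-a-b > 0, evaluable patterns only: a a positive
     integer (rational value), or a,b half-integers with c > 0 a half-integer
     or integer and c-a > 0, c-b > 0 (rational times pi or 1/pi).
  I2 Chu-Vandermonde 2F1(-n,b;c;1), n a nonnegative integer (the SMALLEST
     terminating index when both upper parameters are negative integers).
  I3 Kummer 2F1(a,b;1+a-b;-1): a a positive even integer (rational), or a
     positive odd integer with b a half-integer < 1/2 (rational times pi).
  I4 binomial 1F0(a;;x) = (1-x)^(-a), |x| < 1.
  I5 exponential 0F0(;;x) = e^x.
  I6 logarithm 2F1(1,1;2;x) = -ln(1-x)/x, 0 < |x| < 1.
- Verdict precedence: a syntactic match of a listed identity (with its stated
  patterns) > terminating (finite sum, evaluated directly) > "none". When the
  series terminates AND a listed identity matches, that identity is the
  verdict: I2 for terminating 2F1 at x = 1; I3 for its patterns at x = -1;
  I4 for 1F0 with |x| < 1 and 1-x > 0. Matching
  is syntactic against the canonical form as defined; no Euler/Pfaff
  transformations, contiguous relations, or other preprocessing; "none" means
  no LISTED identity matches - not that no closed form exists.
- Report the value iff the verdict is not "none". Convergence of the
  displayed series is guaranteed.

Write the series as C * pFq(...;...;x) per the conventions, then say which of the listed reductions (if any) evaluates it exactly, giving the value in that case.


x = \frac{3}{4} here; the reduced form reads 1F0, upper {\frac{9}{7}}, lower {-}, C = \frac{9}{10}. Verdict: this is the binomial series (I4) (the 1F0 binomial series: exponent -9/7, x = \frac{3}{4}). Value: \frac{9}{10} \cdot \left(\frac{1}{4}\right)^{-\frac{9}{7}}.

Structural cue: t_0 = \frac{9}{10} here, and the two geometric factors (prefactor 9/10) combine into one argument.
Term ratio: r(k) = \frac{3}{4} * (k+\frac{9}{7}) / [(k+1)] - rational; roots negated = parameters, x = \frac{3}{4}, C = \frac{9}{10}.


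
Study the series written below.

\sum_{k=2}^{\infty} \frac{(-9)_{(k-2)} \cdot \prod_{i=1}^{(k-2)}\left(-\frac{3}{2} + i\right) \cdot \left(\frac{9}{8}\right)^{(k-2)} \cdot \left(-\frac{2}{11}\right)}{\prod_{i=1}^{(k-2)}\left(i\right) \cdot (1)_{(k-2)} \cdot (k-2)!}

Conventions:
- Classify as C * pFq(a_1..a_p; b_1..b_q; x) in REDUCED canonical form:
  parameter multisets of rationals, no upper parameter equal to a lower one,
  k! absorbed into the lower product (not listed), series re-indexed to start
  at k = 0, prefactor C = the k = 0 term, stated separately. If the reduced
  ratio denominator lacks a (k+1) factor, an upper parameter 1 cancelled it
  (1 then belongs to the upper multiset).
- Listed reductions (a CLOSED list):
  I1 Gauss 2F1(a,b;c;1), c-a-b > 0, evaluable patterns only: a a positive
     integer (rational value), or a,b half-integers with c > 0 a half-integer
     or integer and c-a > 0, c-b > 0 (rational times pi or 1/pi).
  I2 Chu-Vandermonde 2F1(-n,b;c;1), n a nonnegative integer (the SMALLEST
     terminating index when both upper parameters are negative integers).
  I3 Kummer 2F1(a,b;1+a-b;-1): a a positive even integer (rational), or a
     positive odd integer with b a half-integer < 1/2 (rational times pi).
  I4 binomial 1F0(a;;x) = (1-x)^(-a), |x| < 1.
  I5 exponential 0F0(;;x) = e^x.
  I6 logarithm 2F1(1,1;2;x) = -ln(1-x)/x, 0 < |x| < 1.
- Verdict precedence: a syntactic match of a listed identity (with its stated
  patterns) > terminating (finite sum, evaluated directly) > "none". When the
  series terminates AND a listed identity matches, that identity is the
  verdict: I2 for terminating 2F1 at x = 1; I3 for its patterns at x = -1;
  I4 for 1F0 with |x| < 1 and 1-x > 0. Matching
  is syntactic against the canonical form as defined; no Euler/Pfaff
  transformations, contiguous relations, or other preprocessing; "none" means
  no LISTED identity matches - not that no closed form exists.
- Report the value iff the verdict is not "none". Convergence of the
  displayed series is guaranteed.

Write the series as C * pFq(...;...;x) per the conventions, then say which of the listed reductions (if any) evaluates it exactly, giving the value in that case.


At argument \frac{9}{8}: a 2F2 with upper {-9, -\frac{1}{2}}, lower {1, 1}, scaled by C = -\frac{2}{11}. Verdict: terminating (-9 upstairs). 10 nonzero terms in all; added directly. Exact value: -\frac{164693169457585187}{216735732067205120}.

Key step: from the first term -\frac{2}{11}: the product of the first k integers (C = -2/11, x = 9/8) is k!.
Ratio: r(k) = \frac{9}{8} * (k-9) (k-\frac{1}{2}) / [(k+1) (k+1) (k+1)] - rational in k, leading ratio \frac{9}{8}; with t_0 = -\frac{2}{11}, classification follows.


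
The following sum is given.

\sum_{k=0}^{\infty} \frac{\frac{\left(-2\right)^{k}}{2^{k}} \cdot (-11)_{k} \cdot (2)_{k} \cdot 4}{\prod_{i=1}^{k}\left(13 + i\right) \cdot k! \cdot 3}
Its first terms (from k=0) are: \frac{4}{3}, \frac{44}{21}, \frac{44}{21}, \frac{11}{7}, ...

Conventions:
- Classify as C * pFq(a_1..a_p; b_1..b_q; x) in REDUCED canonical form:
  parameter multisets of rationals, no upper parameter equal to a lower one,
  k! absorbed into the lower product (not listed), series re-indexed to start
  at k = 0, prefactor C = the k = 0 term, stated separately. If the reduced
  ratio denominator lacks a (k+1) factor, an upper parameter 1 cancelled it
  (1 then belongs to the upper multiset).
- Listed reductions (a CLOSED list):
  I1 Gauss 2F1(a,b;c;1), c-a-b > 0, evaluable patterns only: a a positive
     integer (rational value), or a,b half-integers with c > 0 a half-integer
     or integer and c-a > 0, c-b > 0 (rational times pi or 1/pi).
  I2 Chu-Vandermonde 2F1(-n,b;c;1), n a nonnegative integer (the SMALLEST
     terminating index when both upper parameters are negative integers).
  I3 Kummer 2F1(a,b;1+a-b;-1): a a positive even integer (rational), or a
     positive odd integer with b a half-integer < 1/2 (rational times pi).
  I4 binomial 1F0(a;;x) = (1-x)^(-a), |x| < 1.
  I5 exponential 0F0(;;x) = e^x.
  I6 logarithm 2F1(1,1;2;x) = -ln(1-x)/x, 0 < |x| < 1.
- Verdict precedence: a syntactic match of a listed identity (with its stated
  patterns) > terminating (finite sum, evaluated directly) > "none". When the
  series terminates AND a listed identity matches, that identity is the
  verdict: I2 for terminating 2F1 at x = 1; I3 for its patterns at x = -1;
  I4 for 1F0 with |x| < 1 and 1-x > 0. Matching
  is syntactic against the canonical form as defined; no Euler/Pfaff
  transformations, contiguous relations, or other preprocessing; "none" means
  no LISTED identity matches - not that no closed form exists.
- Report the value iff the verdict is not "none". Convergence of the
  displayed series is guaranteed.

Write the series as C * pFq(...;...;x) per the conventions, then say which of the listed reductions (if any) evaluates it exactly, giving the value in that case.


Classification (C = \frac{4}{3}): 2F1 with upper {-11, 2}, lower {14}, argument x = -1. Verdict: this is Kummer (I3) (x = -1; c = 14 equals 1+a-b for upper {-11, 2}: listed pattern). Hence: \frac{26}{3}.

Key step: with t_0 = \frac{4}{3}, the constant factors (prefactor 4/3) combine into one prefactor.
Term ratio: r(k) = -1 * (k-11) (k+2) / [(k+14) (k+1)] - poly over poly, x = -1 from leading terms; C = \frac{4}{3} at k = 0.


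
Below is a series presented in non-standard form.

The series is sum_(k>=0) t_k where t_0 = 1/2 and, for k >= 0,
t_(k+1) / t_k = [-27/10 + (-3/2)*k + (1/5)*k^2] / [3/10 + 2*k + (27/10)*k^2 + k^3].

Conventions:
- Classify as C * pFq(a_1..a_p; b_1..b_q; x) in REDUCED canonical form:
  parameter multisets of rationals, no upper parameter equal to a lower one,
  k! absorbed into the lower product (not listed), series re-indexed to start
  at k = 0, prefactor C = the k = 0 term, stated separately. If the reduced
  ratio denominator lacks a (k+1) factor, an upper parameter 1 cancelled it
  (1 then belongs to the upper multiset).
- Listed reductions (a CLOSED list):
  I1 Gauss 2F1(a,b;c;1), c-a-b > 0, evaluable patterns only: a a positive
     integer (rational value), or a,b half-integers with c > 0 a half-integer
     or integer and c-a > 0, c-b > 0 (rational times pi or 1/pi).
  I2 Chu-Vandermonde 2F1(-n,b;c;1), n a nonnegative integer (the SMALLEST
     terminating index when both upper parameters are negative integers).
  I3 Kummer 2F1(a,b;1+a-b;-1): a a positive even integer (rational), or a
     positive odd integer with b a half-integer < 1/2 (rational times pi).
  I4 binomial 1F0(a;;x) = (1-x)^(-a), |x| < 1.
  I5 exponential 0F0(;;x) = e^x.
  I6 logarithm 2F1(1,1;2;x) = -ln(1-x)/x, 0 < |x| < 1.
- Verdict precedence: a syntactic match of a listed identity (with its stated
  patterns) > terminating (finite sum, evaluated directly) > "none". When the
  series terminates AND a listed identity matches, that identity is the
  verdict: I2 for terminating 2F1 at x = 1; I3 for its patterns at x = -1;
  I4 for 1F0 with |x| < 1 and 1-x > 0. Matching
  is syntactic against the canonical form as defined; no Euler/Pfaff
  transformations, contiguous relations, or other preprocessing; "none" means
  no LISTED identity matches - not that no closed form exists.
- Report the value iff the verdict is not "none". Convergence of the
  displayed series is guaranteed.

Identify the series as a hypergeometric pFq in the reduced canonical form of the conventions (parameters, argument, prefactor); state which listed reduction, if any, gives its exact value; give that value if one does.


At argument 1/5: a 1F1 with upper {-9}, lower {1/5}, scaled by C = 1/2. Verdict: terminating - upper -9 stops the sum at k = 9; the 10 terms are added exactly. Sum: -473515625/299793312.

First insight: t_0 being 1/2, the ratio is unreduced: k + 3/2 divides both sides (C = 1/2).
Term ratio: r(k) = (1/5) * (k-9) / [(k+1/5) (k+1)] - rational; roots negated = parameters, x = (1/5), C = 1/2.


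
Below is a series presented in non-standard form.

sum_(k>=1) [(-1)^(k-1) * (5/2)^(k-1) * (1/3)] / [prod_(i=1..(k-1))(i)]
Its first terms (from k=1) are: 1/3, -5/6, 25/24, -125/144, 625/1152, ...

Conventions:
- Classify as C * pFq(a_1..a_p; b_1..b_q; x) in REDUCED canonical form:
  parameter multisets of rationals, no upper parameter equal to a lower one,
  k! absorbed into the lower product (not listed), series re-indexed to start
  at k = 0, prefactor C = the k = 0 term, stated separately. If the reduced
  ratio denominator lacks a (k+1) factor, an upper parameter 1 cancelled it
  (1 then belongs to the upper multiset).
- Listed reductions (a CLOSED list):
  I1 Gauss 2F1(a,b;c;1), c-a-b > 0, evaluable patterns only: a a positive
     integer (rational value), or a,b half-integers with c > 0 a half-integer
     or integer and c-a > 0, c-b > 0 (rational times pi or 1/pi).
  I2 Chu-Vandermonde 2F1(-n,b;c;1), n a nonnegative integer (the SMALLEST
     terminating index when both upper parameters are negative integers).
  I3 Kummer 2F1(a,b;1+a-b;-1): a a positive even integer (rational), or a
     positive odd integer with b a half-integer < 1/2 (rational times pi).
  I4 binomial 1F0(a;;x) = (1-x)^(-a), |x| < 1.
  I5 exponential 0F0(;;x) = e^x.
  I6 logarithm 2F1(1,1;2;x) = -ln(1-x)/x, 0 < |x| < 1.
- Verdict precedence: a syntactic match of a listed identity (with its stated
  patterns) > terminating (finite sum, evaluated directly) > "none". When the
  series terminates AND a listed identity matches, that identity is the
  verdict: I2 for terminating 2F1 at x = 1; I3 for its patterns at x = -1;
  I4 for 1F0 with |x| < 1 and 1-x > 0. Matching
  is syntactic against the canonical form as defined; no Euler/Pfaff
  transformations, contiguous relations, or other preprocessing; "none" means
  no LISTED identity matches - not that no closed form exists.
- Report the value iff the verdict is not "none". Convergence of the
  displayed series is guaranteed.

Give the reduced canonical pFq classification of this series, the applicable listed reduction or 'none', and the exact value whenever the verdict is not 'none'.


x = -5/2 here; the reduced form reads 0F0, upper {-}, lower {-}, C = 1/3. Verdict: exponential (I5) applies (the 0F0 exponential series at x = -5/2). Hence: (1/3) * e^(-5/2).

Structural cue: from the first term 1/3: the product of the first k integers (C = 1/3) is k!.
Step ratio: r(k) = (-5/2) * 1 / [(k+1)] ; factor over Q: parameters, x = (-5/2), and C = 1/3.


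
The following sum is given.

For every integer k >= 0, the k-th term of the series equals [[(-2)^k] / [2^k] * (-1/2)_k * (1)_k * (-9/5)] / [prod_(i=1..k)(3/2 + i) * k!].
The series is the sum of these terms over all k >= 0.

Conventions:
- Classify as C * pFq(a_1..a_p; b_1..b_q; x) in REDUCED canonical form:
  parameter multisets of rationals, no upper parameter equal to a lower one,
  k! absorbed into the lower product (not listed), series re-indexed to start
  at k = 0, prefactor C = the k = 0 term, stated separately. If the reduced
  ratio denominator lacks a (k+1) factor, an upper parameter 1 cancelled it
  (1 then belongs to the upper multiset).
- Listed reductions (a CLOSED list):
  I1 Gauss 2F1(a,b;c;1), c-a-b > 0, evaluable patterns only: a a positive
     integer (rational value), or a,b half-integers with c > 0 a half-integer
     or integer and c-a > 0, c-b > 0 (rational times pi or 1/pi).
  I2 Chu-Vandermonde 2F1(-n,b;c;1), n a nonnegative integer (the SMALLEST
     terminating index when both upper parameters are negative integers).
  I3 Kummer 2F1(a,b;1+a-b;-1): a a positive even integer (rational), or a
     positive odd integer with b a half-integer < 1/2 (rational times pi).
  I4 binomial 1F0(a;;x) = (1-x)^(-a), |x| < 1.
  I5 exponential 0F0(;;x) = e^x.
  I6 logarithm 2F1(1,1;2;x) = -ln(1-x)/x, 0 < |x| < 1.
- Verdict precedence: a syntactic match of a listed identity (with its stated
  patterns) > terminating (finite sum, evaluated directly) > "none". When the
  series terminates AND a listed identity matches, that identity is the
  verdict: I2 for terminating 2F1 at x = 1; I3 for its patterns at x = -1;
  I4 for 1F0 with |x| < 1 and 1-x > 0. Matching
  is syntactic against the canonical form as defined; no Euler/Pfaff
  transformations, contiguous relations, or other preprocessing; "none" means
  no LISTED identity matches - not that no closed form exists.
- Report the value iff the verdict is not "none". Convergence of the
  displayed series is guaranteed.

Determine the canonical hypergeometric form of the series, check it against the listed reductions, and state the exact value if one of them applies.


The series (x = -1) is 2F1: upper {-1/2, 1}, lower {5/2}, prefactor -9/5. Verdict: this is the Kummer evaluation I3 (x = -1; c = 5/2 equals 1+a-b for upper {-1/2, 1}: listed pattern). Sum: (-27/40) * pi.

Key observation: from the first term -9/5: the lower running product (C = -9/5, x = -1) is a rising factorial.
Consecutive-term ratio: r(k) = (-1) * (k-1/2) (k+1) / [(k+5/2) (k+1)] - rational; roots negated = parameters, x = (-1), C = -9/5.


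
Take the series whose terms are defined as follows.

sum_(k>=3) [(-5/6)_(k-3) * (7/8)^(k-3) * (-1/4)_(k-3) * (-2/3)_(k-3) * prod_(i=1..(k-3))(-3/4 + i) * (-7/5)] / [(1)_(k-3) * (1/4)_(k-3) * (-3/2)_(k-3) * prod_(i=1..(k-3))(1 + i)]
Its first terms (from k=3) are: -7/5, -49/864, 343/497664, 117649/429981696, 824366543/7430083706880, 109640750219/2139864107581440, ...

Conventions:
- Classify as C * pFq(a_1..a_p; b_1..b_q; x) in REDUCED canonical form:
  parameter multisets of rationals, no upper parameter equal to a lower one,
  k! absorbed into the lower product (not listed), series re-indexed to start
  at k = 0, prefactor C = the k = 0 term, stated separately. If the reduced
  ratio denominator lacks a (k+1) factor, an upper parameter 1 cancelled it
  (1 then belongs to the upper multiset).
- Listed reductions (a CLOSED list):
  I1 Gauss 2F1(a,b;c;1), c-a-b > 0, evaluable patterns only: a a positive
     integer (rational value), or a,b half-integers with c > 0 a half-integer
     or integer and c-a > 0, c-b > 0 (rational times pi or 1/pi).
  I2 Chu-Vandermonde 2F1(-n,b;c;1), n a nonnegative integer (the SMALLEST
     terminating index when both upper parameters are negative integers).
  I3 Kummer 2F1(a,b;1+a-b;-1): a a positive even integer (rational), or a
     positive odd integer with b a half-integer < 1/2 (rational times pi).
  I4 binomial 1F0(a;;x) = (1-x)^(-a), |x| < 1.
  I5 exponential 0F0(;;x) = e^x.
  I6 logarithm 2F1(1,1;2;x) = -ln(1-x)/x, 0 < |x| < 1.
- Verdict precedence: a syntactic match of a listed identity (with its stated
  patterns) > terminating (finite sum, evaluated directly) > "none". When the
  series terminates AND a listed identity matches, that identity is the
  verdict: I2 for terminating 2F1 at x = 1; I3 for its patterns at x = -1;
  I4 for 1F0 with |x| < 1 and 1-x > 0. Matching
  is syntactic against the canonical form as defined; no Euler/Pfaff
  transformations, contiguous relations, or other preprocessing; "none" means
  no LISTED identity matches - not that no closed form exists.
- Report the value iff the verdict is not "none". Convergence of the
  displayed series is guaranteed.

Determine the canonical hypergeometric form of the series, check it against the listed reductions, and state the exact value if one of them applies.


Reduced: x = 7/8, 3F2, upper = {-5/6, -2/3, -1/4}, lower = {-3/2, 2}, C = -7/5. Verdict: none here - no I1-I6 shape fits x = 7/8 with lower {-3/2, 2}.

Structural cue: x = (7/8) and the lower running product (C = -7/5) is a rising factorial.
Term ratio: r(k) = (7/8) * (k-5/6) (k-2/3) (k-1/4) / [(k-3/2) (k+2) (k+1)] - rational in k. x = (7/8); t_0 = -7/5; negate the roots.


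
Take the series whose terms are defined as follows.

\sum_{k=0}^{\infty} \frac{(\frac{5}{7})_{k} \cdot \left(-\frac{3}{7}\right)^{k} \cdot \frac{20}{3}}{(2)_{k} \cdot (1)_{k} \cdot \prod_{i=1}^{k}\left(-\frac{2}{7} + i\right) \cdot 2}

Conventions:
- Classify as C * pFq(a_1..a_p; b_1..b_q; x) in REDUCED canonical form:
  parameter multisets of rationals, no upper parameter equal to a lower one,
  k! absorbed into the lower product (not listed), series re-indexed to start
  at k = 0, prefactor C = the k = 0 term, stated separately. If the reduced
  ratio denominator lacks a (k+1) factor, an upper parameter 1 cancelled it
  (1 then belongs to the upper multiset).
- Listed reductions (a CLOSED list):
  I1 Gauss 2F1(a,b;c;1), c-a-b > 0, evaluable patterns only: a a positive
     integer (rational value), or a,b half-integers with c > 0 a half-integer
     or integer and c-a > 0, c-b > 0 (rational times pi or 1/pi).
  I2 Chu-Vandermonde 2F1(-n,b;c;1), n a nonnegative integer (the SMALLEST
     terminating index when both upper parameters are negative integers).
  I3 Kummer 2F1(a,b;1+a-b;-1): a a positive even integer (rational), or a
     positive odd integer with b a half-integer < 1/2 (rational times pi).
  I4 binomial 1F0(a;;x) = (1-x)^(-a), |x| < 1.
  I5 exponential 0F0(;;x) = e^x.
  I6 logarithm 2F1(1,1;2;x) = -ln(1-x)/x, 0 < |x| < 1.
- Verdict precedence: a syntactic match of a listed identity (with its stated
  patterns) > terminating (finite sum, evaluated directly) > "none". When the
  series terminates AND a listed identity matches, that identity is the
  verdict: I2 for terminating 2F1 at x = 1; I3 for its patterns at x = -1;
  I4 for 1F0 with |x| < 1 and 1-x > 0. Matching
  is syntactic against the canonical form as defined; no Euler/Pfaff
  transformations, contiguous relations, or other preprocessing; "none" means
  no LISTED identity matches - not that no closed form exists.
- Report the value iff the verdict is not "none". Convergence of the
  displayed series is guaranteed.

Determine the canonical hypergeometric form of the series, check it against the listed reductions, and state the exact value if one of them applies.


Structural cue: with t_0 = \frac{10}{3}, (1)_k (C = 10/3, x = -3/7) is k! itself.
Ratio: r(k) = -\frac{3}{7} * 1 / [(k+2) (k+1)] - rational; roots negated = parameters, x = -\frac{3}{7}, C = \frac{10}{3}.

Reduced: x = -\frac{3}{7}, 0F1, upper = {-}, lower = {2}, C = \frac{10}{3}. Verdict: none. Every listed pattern misses the 0F1 form at -\frac{3}{7}, upper {-}.
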